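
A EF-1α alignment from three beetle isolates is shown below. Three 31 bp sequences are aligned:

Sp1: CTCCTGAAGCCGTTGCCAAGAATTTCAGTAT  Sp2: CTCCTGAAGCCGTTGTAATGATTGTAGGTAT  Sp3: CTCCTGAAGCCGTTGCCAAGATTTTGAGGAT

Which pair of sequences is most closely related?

Sp1–Sp2: 7/31 differ, p = 0.226, d = 0.269.
Sp1–Sp3: 3/31 differ, p = 0.097, d = 0.104.
Sp2–Sp3: 7/31 differ, p = 0.226, d = 0.269.
The smallest distance is between Sp1 and Sp3.

Sp1 and Sp3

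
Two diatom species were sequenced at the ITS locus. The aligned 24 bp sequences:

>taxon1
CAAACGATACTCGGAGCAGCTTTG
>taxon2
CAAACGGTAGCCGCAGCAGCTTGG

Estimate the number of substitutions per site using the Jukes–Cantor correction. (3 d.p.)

The sequences differ at 5 of 24 sites (7, 10, 11, 14, 23), so p = 5/24 ≈ 0.208333.
d = −(3/4) ln(1 − 4p/3) = −0.75 ln(1 − 0.277777) = −0.75 ln(0.722223)
  = −0.75 × (-0.325421) = 0.244066 substitutions/site.

0.244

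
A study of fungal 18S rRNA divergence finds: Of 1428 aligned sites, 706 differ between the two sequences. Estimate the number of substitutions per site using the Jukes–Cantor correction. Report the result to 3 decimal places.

0.807

p = 706/1428 ≈ 0.494398.
d = −(3/4) ln(1 − 4p/3) = −0.75 ln(1 − 0.659197) = −0.75 ln(0.340803)
  = −0.75 × (-1.076451) = 0.807338 substitutions/site.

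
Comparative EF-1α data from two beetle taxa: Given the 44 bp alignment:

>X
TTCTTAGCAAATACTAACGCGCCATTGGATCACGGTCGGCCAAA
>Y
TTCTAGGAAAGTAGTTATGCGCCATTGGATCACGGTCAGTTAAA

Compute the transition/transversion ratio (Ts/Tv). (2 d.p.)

1.50

Transitions are A↔G and C↔T; transversions are all other mismatches.
Transitions: 6. Transversions: 4.
R = 6/4 = 1.50.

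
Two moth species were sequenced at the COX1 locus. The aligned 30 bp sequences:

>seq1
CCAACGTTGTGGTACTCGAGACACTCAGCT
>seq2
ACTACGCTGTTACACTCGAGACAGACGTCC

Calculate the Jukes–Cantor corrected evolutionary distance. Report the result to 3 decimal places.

The sequences differ at 11 of 30 sites, so p = 11/30 ≈ 0.366667.
d = −(3/4) ln(1 − 4p/3) = −0.75 ln(1 − 0.488889) = −0.75 ln(0.511111)
  = −0.75 × (-0.671168) = 0.503376 substitutions/site.

0.503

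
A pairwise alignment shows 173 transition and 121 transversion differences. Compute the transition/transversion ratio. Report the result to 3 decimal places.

1.430

R = 173/121 = 1.429752… ≈ 1.430 (to 3 d.p.).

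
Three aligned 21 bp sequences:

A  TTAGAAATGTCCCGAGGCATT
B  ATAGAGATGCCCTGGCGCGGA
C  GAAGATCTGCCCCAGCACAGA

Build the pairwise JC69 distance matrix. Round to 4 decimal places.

A–B: 9/21 sites differ → p ≈ 0.428571, d = −0.75 ln(1 − 0.571428) = 0.635472 ≈ 0.6355.
A–C: 11/21 sites differ → p ≈ 0.52381, d = −0.75 ln(1 − 0.698413) = 0.899023 ≈ 0.8990.
B–C: 8/21 sites differ → p ≈ 0.380952, d = −0.75 ln(1 − 0.507936) = 0.531860 ≈ 0.5319.

d(A,B) = 0.6355, d(A,C) = 0.8990, d(B,C) = 0.5319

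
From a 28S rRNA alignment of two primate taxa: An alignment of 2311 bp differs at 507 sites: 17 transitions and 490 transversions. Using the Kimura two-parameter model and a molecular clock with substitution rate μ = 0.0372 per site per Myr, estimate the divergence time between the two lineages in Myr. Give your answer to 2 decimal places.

P = 17/2311 ≈ 0.007356 and Q = 490/2311 ≈ 0.212029.
Under the Kimura two-parameter model, d = −½ ln(1 − 2P − Q) − ¼ ln(1 − 2Q).
1 − 2P − Q = 0.773259, giving −½ ln(0.773259) = 0.128571.
1 − 2Q = 0.575942, giving −¼ ln(0.575942) = 0.137937.
d = 0.128571 + 0.137937 = 0.266508.
Under a molecular clock d = 2μt, so t = d/(2μ) = 0.266508 / (2 × 0.0372) = 3.58 Myr.

3.58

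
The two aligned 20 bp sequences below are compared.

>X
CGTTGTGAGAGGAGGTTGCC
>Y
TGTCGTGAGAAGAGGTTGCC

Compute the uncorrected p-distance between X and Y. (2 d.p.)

0.15

The sequences differ at 3 of 20 positions (sites 1, 4, 11).
p = 3/20 = 0.15.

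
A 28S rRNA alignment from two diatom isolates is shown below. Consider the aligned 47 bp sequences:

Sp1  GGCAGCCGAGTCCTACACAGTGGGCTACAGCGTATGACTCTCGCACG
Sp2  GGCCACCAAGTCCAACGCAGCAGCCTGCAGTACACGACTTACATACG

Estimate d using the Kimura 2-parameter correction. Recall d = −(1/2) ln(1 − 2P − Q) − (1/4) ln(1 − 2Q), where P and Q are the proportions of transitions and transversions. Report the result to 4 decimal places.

Of 47 sites, 13 differences are transitions and 4 are transversions, so P = 13/47 ≈ 0.276596 and Q = 4/47 ≈ 0.085106.
Under the Kimura two-parameter model, d = −½ ln(1 − 2P − Q) − ¼ ln(1 − 2Q).
1 − 2P − Q = 0.361702, giving −½ ln(0.361702) = 0.508467.
1 − 2Q = 0.829788, giving −¼ ln(0.829788) = 0.046646.
d = 0.508467 + 0.046646 = 0.555113.

0.5551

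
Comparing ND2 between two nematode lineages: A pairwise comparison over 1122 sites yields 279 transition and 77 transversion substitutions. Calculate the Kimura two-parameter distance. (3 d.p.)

P = 279/1122 ≈ 0.248663 and Q = 77/1122 ≈ 0.068627.
Under the Kimura two-parameter model, d = −½ ln(1 − 2P − Q) − ¼ ln(1 − 2Q).
1 − 2P − Q = 0.434047, giving −½ ln(0.434047) = 0.417301.
1 − 2Q = 0.862746, giving −¼ ln(0.862746) = 0.036909.
d = 0.417301 + 0.036909 = 0.454210.

0.454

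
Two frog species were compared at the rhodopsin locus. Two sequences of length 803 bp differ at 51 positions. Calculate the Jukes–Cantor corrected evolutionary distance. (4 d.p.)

p = 51/803 ≈ 0.063512.
d = −(3/4) ln(1 − 4p/3) = −0.75 ln(1 − 0.084683) = −0.75 ln(0.915317)
  = −0.75 × (-0.088485) = 0.066364 substitutions/site.

0.0664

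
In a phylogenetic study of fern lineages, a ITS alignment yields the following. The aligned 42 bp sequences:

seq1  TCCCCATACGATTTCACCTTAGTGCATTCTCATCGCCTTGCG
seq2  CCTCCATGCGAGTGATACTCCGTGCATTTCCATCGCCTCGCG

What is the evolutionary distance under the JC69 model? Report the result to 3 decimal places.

0.399

The sequences differ at 13 of 42 sites, so p = 13/42 ≈ 0.309524.
d = −(3/4) ln(1 − 4p/3) = −0.75 ln(1 − 0.412699) = −0.75 ln(0.587301)
  = −0.75 × (-0.532218) = 0.399164 substitutions/site.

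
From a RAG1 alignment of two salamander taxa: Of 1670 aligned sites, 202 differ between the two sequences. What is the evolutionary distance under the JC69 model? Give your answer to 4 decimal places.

0.1319

p = 202/1670 ≈ 0.120958.
d = −(3/4) ln(1 − 4p/3) = −0.75 ln(1 − 0.161277) = −0.75 ln(0.838723)
  = −0.75 × (-0.175875) = 0.131906 substitutions/site.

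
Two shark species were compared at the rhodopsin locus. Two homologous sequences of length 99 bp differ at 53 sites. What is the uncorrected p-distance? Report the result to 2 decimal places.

p = 53/99 = 0.535353… ≈ 0.54 (to 2 d.p.).

0.54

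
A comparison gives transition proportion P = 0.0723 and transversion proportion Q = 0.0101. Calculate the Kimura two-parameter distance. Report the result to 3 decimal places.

0.089

Under the Kimura two-parameter model, d = −½ ln(1 − 2P − Q) − ¼ ln(1 − 2Q).
1 − 2P − Q = 0.8453, giving −½ ln(0.8453) = 0.084032.
1 − 2Q = 0.9798, giving −¼ ln(0.9798) = 0.005102.
d = 0.084032 + 0.005102 = 0.089134.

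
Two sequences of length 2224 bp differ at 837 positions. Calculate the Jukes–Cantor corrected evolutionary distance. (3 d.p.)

0.523

p = 837/2224 ≈ 0.376349.
d = −(3/4) ln(1 − 4p/3) = −0.75 ln(1 − 0.501799) = −0.75 ln(0.498201)
  = −0.75 × (-0.696752) = 0.522564 substitutions/site.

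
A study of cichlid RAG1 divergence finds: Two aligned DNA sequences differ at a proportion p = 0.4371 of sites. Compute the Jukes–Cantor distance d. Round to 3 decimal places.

d = −(3/4) ln(1 − 4p/3) = −0.75 ln(1 − 0.5828) = −0.75 ln(0.4172)
  = −0.75 × (-0.874190) = 0.655643 substitutions/site.

0.656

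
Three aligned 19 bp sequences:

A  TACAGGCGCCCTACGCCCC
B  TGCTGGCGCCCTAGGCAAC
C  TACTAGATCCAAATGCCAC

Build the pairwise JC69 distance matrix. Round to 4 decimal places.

d(A,B) = 0.3241, d(A,C) = 0.6181, d(B,C) = 0.6181

A–B: 5/19 sites differ → p ≈ 0.263158, d = −0.75 ln(1 − 0.350877) = 0.324100 ≈ 0.3241.
A–C: 8/19 sites differ → p ≈ 0.421053, d = −0.75 ln(1 − 0.561404) = 0.618132 ≈ 0.6181.
B–C: 8/19 sites differ → p ≈ 0.421053, d = −0.75 ln(1 − 0.561404) = 0.618132 ≈ 0.6181.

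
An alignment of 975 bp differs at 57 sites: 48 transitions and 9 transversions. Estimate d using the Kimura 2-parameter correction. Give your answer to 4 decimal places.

P = 48/975 ≈ 0.049231 and Q = 9/975 ≈ 0.009231.
Under the Kimura two-parameter model, d = −½ ln(1 − 2P − Q) − ¼ ln(1 − 2Q).
1 − 2P − Q = 0.892307, giving −½ ln(0.892307) = 0.056973.
1 − 2Q = 0.981538, giving −¼ ln(0.981538) = 0.004659.
d = 0.056973 + 0.004659 = 0.061632.

0.0616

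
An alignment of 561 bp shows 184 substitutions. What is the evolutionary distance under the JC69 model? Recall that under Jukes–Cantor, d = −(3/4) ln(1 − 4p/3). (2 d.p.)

p = 184/561 ≈ 0.327986.
d = −(3/4) ln(1 − 4p/3) = −0.75 ln(1 − 0.437315) = −0.75 ln(0.562685)
  = −0.75 × (-0.575035) = 0.431276 substitutions/site.

0.43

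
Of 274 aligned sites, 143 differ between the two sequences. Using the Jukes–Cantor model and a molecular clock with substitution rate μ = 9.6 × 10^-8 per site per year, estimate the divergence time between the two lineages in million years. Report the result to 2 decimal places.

4.65

p = 143/274 ≈ 0.521898.
d = −(3/4) ln(1 − 4p/3) = −0.75 ln(1 − 0.695864) = −0.75 ln(0.304136)
  = −0.75 × (-1.190280) = 0.892710 substitutions/site.
Under a molecular clock d = 2μt, so t = d/(2μ) = 0.892710 / (2 × 9.6 × 10^-8) = 4.65 million years.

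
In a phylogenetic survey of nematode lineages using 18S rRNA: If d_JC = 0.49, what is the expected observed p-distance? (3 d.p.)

p = (3/4)(1 − e^(−4d/3)) = 0.75 × (1 − e^(-0.653333)) = 0.75 × (1 − 0.520309) = 0.359768.

0.360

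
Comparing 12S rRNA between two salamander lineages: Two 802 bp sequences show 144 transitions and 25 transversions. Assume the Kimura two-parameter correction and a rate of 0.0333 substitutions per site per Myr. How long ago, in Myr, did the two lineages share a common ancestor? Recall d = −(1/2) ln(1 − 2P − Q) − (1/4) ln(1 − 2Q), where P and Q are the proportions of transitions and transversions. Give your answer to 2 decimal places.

3.96

P = 144/802 ≈ 0.179551 and Q = 25/802 ≈ 0.031172.
Under the Kimura two-parameter model, d = −½ ln(1 − 2P − Q) − ¼ ln(1 − 2Q).
1 − 2P − Q = 0.609726, giving −½ ln(0.609726) = 0.247373.
1 − 2Q = 0.937656, giving −¼ ln(0.937656) = 0.016093.
d = 0.247373 + 0.016093 = 0.263466.
Under a molecular clock d = 2μt, so t = d/(2μ) = 0.263466 / (2 × 0.0333) = 3.96 Myr.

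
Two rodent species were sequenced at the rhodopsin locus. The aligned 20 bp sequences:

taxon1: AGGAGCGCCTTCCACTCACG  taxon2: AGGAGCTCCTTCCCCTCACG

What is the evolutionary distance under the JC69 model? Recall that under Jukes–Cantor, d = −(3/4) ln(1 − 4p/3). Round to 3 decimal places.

0.107

The sequences differ at 2 of 20 sites (7, 14), so p = 2/20 = 0.1.
d = −(3/4) ln(1 − 4p/3) = −0.75 ln(1 − 0.133333) = −0.75 ln(0.866667)
  = −0.75 × (-0.143100) = 0.107325 substitutions/site.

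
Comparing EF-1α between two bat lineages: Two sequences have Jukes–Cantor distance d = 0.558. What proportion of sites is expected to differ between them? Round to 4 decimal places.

0.3936

p = (3/4)(1 − e^(−4d/3)) = 0.75 × (1 − e^(-0.744)) = 0.75 × (1 − 0.475209) = 0.393593.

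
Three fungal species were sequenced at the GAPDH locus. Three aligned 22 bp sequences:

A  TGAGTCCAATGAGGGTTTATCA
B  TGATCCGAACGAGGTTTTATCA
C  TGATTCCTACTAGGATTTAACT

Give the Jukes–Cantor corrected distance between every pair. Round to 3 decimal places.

A–B: 5/22 sites differ → p ≈ 0.227273, d = −0.75 ln(1 − 0.303031) = 0.270761 ≈ 0.271.
A–C: 7/22 sites differ → p ≈ 0.318182, d = −0.75 ln(1 − 0.424243) = 0.414052 ≈ 0.414.
B–C: 7/22 sites differ → p ≈ 0.318182, d = −0.75 ln(1 − 0.424243) = 0.414052 ≈ 0.414.

d(A,B) = 0.271, d(A,C) = 0.414, d(B,C) = 0.414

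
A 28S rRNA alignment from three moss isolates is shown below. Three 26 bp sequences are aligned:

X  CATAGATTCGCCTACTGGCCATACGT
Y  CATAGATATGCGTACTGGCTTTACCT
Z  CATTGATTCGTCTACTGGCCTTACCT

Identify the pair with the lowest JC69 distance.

X and Z

X–Y: 6/26 differ, p = 0.231, d = 0.276.
X–Z: 4/26 differ, p = 0.154, d = 0.172.
Y–Z: 6/26 differ, p = 0.231, d = 0.276.
The smallest distance is between X and Z.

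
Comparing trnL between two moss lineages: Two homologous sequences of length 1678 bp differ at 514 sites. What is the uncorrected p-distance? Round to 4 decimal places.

0.3063

p = 514/1678 = 0.306317… ≈ 0.3063 (to 4 d.p.).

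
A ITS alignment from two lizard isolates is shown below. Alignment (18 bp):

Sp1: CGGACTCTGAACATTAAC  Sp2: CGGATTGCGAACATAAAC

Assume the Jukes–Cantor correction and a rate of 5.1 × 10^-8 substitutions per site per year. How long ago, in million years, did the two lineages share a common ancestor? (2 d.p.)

The sequences differ at 4 of 18 sites (5, 7, 8, 15), so p = 4/18 ≈ 0.222222.
d = −(3/4) ln(1 − 4p/3) = −0.75 ln(1 − 0.296296) = −0.75 ln(0.703704)
  = −0.75 × (-0.351397) = 0.263548 substitutions/site.
Under a molecular clock d = 2μt, so t = d/(2μ) = 0.263548 / (2 × 5.1 × 10^-8) = 2.58 million years.

2.58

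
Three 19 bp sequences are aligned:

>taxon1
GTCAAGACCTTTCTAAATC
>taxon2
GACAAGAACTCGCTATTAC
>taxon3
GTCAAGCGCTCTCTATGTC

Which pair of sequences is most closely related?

taxon1–taxon2: 7/19 differ, p = 0.368, d = 0.507.
taxon1–taxon3: 5/19 differ, p = 0.263, d = 0.324.
taxon2–taxon3: 6/19 differ, p = 0.316, d = 0.410.
The smallest distance is between taxon1 and taxon3.

taxon1 and taxon3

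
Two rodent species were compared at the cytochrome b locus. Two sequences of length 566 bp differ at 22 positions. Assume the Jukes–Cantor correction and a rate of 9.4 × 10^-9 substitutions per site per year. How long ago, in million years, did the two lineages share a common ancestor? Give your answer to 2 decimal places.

2.12

p = 22/566 ≈ 0.038869.
d = −(3/4) ln(1 − 4p/3) = −0.75 ln(1 − 0.051825) = −0.75 ln(0.948175)
  = −0.75 × (-0.053216) = 0.039912 substitutions/site.
Under a molecular clock d = 2μt, so t = d/(2μ) = 0.039912 / (2 × 9.4 × 10^-9) = 2.12 million years.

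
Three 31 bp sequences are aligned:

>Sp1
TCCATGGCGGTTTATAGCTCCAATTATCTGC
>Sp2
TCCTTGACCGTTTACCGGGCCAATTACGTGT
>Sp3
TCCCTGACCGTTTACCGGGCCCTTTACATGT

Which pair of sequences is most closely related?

Sp1–Sp2: 10/31 differ, p = 0.323, d = 0.422.
Sp1–Sp3: 12/31 differ, p = 0.387, d = 0.544.
Sp2–Sp3: 4/31 differ, p = 0.129, d = 0.142.
The smallest distance is between Sp2 and Sp3.

Sp2 and Sp3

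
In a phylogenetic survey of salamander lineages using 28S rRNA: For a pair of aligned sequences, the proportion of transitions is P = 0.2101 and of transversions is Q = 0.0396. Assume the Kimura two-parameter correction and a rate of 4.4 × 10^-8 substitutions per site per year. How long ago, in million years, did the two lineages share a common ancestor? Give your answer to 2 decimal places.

3.73

Under the Kimura two-parameter model, d = −½ ln(1 − 2P − Q) − ¼ ln(1 − 2Q).
1 − 2P − Q = 0.5402, giving −½ ln(0.5402) = 0.307908.
1 − 2Q = 0.9208, giving −¼ ln(0.9208) = 0.020628.
d = 0.307908 + 0.020628 = 0.328536.
Under a molecular clock d = 2μt, so t = d/(2μ) = 0.328536 / (2 × 4.4 × 10^-8) = 3.73 million years.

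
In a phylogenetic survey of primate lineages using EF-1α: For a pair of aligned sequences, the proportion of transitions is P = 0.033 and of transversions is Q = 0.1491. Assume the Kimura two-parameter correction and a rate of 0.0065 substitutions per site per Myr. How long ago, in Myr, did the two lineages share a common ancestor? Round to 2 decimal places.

Under the Kimura two-parameter model, d = −½ ln(1 − 2P − Q) − ¼ ln(1 − 2Q).
1 − 2P − Q = 0.7849, giving −½ ln(0.7849) = 0.121099.
1 − 2Q = 0.7018, giving −¼ ln(0.7018) = 0.088527.
d = 0.121099 + 0.088527 = 0.209626.
Under a molecular clock d = 2μt, so t = d/(2μ) = 0.209626 / (2 × 0.0065) = 16.13 Myr.

16.13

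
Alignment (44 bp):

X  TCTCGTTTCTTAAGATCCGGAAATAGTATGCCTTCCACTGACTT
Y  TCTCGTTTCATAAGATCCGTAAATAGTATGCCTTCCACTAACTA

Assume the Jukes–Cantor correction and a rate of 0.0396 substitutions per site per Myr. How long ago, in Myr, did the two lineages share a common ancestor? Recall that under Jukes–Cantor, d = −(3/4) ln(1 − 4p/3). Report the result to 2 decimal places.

The sequences differ at 4 of 44 sites (10, 20, 40, 44), so p = 4/44 ≈ 0.090909.
d = −(3/4) ln(1 − 4p/3) = −0.75 ln(1 − 0.121212) = −0.75 ln(0.878788)
  = −0.75 × (-0.129212) = 0.096909 substitutions/site.
Under a molecular clock d = 2μt, so t = d/(2μ) = 0.096909 / (2 × 0.0396) = 1.22 Myr.

1.22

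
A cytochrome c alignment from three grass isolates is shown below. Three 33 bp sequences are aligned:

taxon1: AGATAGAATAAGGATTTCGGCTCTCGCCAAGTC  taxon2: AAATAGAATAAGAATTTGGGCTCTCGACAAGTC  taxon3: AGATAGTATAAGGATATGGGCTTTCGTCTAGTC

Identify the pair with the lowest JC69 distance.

taxon1–taxon2: 4/33 differ, p = 0.121, d = 0.132.
taxon1–taxon3: 6/33 differ, p = 0.182, d = 0.208.
taxon2–taxon3: 7/33 differ, p = 0.212, d = 0.249.
The smallest distance is between taxon1 and taxon2.

taxon1 and taxon2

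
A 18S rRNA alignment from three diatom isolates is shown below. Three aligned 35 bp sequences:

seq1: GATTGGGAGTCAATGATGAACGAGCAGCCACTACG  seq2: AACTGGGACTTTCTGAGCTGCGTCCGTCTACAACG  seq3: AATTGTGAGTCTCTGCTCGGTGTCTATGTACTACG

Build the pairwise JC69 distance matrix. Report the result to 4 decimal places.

d(seq1,seq2) = 0.7053, d(seq1,seq3) = 0.6355, d(seq2,seq3) = 0.4582

seq1–seq2: 16/35 sites differ → p ≈ 0.457143, d = −0.75 ln(1 − 0.609524) = 0.705292 ≈ 0.7053.
seq1–seq3: 15/35 sites differ → p ≈ 0.428571, d = −0.75 ln(1 − 0.571428) = 0.635472 ≈ 0.6355.
seq2–seq3: 12/35 sites differ → p ≈ 0.342857, d = −0.75 ln(1 − 0.457143) = 0.458182 ≈ 0.4582.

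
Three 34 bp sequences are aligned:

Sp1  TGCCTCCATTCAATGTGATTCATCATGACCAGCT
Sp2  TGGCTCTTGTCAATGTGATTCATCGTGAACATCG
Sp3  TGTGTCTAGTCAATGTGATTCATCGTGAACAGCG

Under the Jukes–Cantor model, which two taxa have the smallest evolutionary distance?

Sp1–Sp2: 8/34 differ, p = 0.235, d = 0.282.
Sp1–Sp3: 7/34 differ, p = 0.206, d = 0.241.
Sp2–Sp3: 4/34 differ, p = 0.118, d = 0.128.
The smallest distance is between Sp2 and Sp3.

Sp2 and Sp3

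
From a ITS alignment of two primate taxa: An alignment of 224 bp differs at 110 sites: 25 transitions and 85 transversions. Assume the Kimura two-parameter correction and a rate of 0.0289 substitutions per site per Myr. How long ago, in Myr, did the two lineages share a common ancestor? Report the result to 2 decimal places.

14.14

P = 25/224 ≈ 0.111607 and Q = 85/224 ≈ 0.379464.
Under the Kimura two-parameter model, d = −½ ln(1 − 2P − Q) − ¼ ln(1 − 2Q).
1 − 2P − Q = 0.397322, giving −½ ln(0.397322) = 0.461504.
1 − 2Q = 0.241072, giving −¼ ln(0.241072) = 0.355665.
d = 0.461504 + 0.355665 = 0.817169.
Under a molecular clock d = 2μt, so t = d/(2μ) = 0.817169 / (2 × 0.0289) = 14.14 Myr.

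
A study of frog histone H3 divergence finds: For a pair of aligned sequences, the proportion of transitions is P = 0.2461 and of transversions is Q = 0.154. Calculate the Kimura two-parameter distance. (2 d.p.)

0.61

Under the Kimura two-parameter model, d = −½ ln(1 − 2P − Q) − ¼ ln(1 − 2Q).
1 − 2P − Q = 0.3538, giving −½ ln(0.3538) = 0.519512.
1 − 2Q = 0.692, giving −¼ ln(0.692) = 0.092042.
d = 0.519512 + 0.092042 = 0.611554.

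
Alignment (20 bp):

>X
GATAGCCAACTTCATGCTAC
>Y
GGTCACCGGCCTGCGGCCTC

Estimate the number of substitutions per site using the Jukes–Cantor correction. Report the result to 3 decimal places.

The sequences differ at 11 of 20 sites, so p = 11/20 = 0.55.
d = −(3/4) ln(1 − 4p/3) = −0.75 ln(1 − 0.733333) = −0.75 ln(0.266667)
  = −0.75 × (-1.321755) = 0.991316 substitutions/site.

0.991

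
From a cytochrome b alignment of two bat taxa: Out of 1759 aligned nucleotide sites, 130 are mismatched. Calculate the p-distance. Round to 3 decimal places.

0.074

p = 130/1759 = 0.073905… ≈ 0.074 (to 3 d.p.).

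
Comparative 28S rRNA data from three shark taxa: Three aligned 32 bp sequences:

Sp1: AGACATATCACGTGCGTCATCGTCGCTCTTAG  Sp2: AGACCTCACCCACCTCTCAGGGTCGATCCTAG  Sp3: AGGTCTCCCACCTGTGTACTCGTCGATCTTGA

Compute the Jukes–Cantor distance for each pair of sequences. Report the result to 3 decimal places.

d(Sp1,Sp2) = 0.585, d(Sp1,Sp3) = 0.520, d(Sp2,Sp3) = 0.736

Sp1–Sp2: 13/32 sites differ → p = 0.40625, d = −0.75 ln(1 − 0.541667) = 0.585119 ≈ 0.585.
Sp1–Sp3: 12/32 sites differ → p = 0.375, d = −0.75 ln(1 − 0.5) = 0.519860 ≈ 0.520.
Sp2–Sp3: 15/32 sites differ → p = 0.46875, d = −0.75 ln(1 − 0.625) = 0.735622 ≈ 0.736.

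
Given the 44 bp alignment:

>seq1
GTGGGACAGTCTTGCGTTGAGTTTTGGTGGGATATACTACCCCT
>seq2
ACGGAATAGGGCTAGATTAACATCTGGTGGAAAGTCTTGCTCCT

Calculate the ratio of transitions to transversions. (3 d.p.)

Transitions are A↔G and C↔T; transversions are all other mismatches.
Transitions: 14. Transversions: 7.
R = 14/7 = 2.000.

2.000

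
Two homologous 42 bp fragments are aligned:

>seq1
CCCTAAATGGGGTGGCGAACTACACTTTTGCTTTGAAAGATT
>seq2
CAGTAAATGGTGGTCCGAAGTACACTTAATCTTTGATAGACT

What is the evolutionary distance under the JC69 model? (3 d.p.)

0.360

The sequences differ at 12 of 42 sites, so p = 12/42 ≈ 0.285714.
d = −(3/4) ln(1 − 4p/3) = −0.75 ln(1 − 0.380952) = −0.75 ln(0.619048)
  = −0.75 × (-0.479572) = 0.359679 substitutions/site.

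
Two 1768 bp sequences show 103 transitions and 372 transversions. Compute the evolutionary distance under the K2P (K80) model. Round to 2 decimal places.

P = 103/1768 ≈ 0.058258 and Q = 372/1768 ≈ 0.210407.
Under the Kimura two-parameter model, d = −½ ln(1 − 2P − Q) − ¼ ln(1 − 2Q).
1 − 2P − Q = 0.673077, giving −½ ln(0.673077) = 0.197948.
1 − 2Q = 0.579186, giving −¼ ln(0.579186) = 0.136533.
d = 0.197948 + 0.136533 = 0.334481.

0.33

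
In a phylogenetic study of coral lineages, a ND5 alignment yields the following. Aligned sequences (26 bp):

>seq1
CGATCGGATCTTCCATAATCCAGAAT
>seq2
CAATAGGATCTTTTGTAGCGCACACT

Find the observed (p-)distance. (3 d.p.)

0.385

The sequences differ at 10 of 26 positions (sites 2, 5, 13, 14, 15, 18, 19, 20, 23, 25).
p = 10/26 = 0.384615… ≈ 0.385 (to 3 d.p.).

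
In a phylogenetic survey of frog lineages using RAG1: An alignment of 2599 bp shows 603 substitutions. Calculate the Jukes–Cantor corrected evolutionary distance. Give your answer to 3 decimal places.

p = 603/2599 ≈ 0.232012.
d = −(3/4) ln(1 − 4p/3) = −0.75 ln(1 − 0.309349) = −0.75 ln(0.690651)
  = −0.75 × (-0.370121) = 0.277591 substitutions/site.

0.278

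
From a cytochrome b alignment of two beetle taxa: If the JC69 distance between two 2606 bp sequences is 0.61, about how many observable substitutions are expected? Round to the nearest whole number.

1088

Invert JC69: p = (3/4)(1 − e^(−4d/3)) = 0.75 × (1 − e^(-0.813333)) = 0.75 × (1 − 0.443378) = 0.417467.
Expected differing sites = pL ≈ 0.417467 × 2606 = 1087.919002 ≈ 1088.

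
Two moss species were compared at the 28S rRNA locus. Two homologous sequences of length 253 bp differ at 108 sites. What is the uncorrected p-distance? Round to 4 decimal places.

0.4269

p = 108/253 = 0.426877… ≈ 0.4269 (to 4 d.p.).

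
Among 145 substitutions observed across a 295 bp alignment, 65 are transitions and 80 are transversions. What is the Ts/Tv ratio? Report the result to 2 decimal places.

0.81

R = 65/80 = 0.8125 ≈ 0.81 (to 2 d.p.).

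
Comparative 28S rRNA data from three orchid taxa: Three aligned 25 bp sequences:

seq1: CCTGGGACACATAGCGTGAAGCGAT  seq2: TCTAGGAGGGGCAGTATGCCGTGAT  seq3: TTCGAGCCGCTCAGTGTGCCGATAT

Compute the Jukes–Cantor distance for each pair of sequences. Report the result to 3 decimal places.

seq1–seq2: 12/25 sites differ → p = 0.48, d = −0.75 ln(1 − 0.64) = 0.766238 ≈ 0.766.
seq1–seq3: 13/25 sites differ → p = 0.52, d = −0.75 ln(1 − 0.693333) = 0.886495 ≈ 0.886.
seq2–seq3: 11/25 sites differ → p = 0.44, d = −0.75 ln(1 − 0.586667) = 0.662626 ≈ 0.663.

d(seq1,seq2) = 0.766, d(seq1,seq3) = 0.886, d(seq2,seq3) = 0.663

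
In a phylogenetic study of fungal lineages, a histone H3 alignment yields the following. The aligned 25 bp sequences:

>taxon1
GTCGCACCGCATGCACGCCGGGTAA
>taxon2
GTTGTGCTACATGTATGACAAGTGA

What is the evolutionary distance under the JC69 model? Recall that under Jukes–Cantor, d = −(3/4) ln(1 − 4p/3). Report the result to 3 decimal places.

The sequences differ at 11 of 25 sites, so p = 11/25 = 0.44.
d = −(3/4) ln(1 − 4p/3) = −0.75 ln(1 − 0.586667) = −0.75 ln(0.413333)
  = −0.75 × (-0.883502) = 0.662627 substitutions/site.

0.663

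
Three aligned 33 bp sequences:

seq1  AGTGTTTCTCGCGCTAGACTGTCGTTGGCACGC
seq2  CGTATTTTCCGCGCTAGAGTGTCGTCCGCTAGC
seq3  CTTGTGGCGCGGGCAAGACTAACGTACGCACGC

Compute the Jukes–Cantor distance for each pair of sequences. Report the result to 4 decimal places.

d(seq1,seq2) = 0.3390, d(seq1,seq3) = 0.4408, d(seq2,seq3) = 0.6254

seq1–seq2: 9/33 sites differ → p ≈ 0.272727, d = −0.75 ln(1 − 0.363636) = 0.338988 ≈ 0.3390.
seq1–seq3: 11/33 sites differ → p ≈ 0.333333, d = −0.75 ln(1 − 0.444444) = 0.440839 ≈ 0.4408.
seq2–seq3: 14/33 sites differ → p ≈ 0.424242, d = −0.75 ln(1 − 0.565656) = 0.625439 ≈ 0.6254.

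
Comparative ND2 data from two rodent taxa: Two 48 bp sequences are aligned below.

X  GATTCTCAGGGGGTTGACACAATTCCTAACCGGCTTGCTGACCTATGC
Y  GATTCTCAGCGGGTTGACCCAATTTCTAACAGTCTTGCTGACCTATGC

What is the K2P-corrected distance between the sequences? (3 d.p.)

0.112

Of 48 sites, 1 differences are transitions and 4 are transversions, so P = 1/48 ≈ 0.020833 and Q = 4/48 ≈ 0.083333.
Under the Kimura two-parameter model, d = −½ ln(1 − 2P − Q) − ¼ ln(1 − 2Q).
1 − 2P − Q = 0.875001, giving −½ ln(0.875001) = 0.066765.
1 − 2Q = 0.833334, giving −¼ ln(0.833334) = 0.045580.
d = 0.066765 + 0.045580 = 0.112345.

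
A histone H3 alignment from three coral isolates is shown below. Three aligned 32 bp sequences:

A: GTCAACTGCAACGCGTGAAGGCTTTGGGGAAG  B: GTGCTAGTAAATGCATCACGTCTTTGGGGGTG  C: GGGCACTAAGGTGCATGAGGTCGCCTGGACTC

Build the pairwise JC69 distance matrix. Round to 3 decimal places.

d(A,B) = 0.657, d(A,C) = 1.176, d(B,C) = 0.824

A–B: 14/32 sites differ → p = 0.4375, d = −0.75 ln(1 − 0.583333) = 0.656601 ≈ 0.657.
A–C: 19/32 sites differ → p = 0.59375, d = −0.75 ln(1 − 0.791667) = 1.176463 ≈ 1.176.
B–C: 16/32 sites differ → p = 0.5, d = −0.75 ln(1 − 0.666667) = 0.823960 ≈ 0.824.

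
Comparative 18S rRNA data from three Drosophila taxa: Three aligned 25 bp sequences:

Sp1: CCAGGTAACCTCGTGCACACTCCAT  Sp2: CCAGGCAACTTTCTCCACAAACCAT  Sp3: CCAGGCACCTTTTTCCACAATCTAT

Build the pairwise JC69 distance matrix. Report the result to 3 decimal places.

d(Sp1,Sp2) = 0.351, d(Sp1,Sp3) = 0.417, d(Sp2,Sp3) = 0.180

Sp1–Sp2: 7/25 sites differ → p = 0.28, d = −0.75 ln(1 − 0.373333) = 0.350505 ≈ 0.351.
Sp1–Sp3: 8/25 sites differ → p = 0.32, d = −0.75 ln(1 − 0.426667) = 0.417216 ≈ 0.417.
Sp2–Sp3: 4/25 sites differ → p = 0.16, d = −0.75 ln(1 − 0.213333) = 0.179963 ≈ 0.180.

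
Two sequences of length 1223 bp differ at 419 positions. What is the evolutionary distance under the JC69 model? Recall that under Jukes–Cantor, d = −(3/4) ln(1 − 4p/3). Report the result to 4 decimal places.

p = 419/1223 ≈ 0.3426.
d = −(3/4) ln(1 − 4p/3) = −0.75 ln(1 − 0.4568) = −0.75 ln(0.5432)
  = −0.75 × (-0.610278) = 0.457709 substitutions/site.

0.4577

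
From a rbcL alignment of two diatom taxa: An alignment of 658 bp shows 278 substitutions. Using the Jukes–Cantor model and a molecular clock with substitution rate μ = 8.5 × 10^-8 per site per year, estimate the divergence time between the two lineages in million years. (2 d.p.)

p = 278/658 ≈ 0.422492.
d = −(3/4) ln(1 − 4p/3) = −0.75 ln(1 − 0.563323) = −0.75 ln(0.436677)
  = −0.75 × (-0.828561) = 0.621421 substitutions/site.
Under a molecular clock d = 2μt, so t = d/(2μ) = 0.621421 / (2 × 8.5 × 10^-8) = 3.66 million years.

3.66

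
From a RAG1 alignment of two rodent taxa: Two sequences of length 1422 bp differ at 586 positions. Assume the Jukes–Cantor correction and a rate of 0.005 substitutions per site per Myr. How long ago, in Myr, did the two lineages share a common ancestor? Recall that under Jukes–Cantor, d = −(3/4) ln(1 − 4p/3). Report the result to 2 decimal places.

p = 586/1422 ≈ 0.412096.
d = −(3/4) ln(1 − 4p/3) = −0.75 ln(1 − 0.549461) = −0.75 ln(0.450539)
  = −0.75 × (-0.797311) = 0.597983 substitutions/site.
Under a molecular clock d = 2μt, so t = d/(2μ) = 0.597983 / (2 × 0.005) = 59.80 Myr.

59.80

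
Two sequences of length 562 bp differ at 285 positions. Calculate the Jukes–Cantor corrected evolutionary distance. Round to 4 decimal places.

p = 285/562 ≈ 0.507117.
d = −(3/4) ln(1 − 4p/3) = −0.75 ln(1 − 0.676156) = −0.75 ln(0.323844)
  = −0.75 × (-1.127493) = 0.845620 substitutions/site.

0.8456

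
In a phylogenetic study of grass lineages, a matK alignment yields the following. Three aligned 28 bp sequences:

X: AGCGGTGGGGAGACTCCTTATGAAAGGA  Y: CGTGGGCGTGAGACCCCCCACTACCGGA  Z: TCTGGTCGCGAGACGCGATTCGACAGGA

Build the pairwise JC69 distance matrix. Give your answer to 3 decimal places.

d(X,Y) = 0.635, d(X,Z) = 0.556, d(Y,Z) = 0.556

X–Y: 12/28 sites differ → p ≈ 0.428571, d = −0.75 ln(1 − 0.571428) = 0.635472 ≈ 0.635.
X–Z: 11/28 sites differ → p ≈ 0.392857, d = −0.75 ln(1 − 0.523809) = 0.556452 ≈ 0.556.
Y–Z: 11/28 sites differ → p ≈ 0.392857, d = −0.75 ln(1 − 0.523809) = 0.556452 ≈ 0.556.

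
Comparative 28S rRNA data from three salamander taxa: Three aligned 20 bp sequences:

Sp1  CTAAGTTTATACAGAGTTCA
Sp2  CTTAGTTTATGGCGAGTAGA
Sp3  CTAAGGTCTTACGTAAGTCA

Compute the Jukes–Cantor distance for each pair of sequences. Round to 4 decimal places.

Sp1–Sp2: 6/20 sites differ → p = 0.3, d = −0.75 ln(1 − 0.4) = 0.383119 ≈ 0.3831.
Sp1–Sp3: 7/20 sites differ → p = 0.35, d = −0.75 ln(1 − 0.466667) = 0.471457 ≈ 0.4715.
Sp2–Sp3: 12/20 sites differ → p = 0.6, d = −0.75 ln(1 − 0.8) = 1.207078 ≈ 1.2071.

d(Sp1,Sp2) = 0.3831, d(Sp1,Sp3) = 0.4715, d(Sp2,Sp3) = 1.2071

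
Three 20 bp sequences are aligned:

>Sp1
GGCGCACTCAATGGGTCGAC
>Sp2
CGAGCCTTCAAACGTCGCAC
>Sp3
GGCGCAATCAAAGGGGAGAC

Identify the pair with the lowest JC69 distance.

Sp1 and Sp3

Sp1–Sp2: 10/20 differ, p = 0.500, d = 0.824.
Sp1–Sp3: 4/20 differ, p = 0.200, d = 0.233.
Sp2–Sp3: 9/20 differ, p = 0.450, d = 0.687.
The smallest distance is between Sp1 and Sp3.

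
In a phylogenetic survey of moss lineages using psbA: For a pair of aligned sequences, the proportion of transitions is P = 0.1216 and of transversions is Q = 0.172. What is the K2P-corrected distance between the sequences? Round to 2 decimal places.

0.37

Under the Kimura two-parameter model, d = −½ ln(1 − 2P − Q) − ¼ ln(1 − 2Q).
1 − 2P − Q = 0.5848, giving −½ ln(0.5848) = 0.268243.
1 − 2Q = 0.656, giving −¼ ln(0.656) = 0.105399.
d = 0.268243 + 0.105399 = 0.373642.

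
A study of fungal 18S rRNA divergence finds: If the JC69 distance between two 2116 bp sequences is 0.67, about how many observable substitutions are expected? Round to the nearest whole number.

937

Invert JC69: p = (3/4)(1 − e^(−4d/3)) = 0.75 × (1 − e^(-0.893333)) = 0.75 × (1 − 0.409289) = 0.443033.
Expected differing sites = pL ≈ 0.443033 × 2116 = 937.457828 ≈ 937.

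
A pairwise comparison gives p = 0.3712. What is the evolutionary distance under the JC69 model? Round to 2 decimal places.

0.51

d = −(3/4) ln(1 − 4p/3) = −0.75 ln(1 − 0.494933) = −0.75 ln(0.505067)
  = −0.75 × (-0.683064) = 0.512298 substitutions/site.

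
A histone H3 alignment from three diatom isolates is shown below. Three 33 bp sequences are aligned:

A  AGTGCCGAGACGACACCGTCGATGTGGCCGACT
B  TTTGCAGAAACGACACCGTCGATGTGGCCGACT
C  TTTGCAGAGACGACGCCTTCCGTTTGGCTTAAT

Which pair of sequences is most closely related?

A and B

A–B: 4/33 differ, p = 0.121, d = 0.132.
A–C: 11/33 differ, p = 0.333, d = 0.441.
B–C: 9/33 differ, p = 0.273, d = 0.339.
The smallest distance is between A and B.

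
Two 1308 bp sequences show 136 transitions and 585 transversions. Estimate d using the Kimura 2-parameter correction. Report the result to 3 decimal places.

1.095

P = 136/1308 ≈ 0.103976 and Q = 585/1308 ≈ 0.447248.
Under the Kimura two-parameter model, d = −½ ln(1 − 2P − Q) − ¼ ln(1 − 2Q).
1 − 2P − Q = 0.3448, giving −½ ln(0.3448) = 0.532395.
1 − 2Q = 0.105504, giving −¼ ln(0.105504) = 0.562252.
d = 0.532395 + 0.562252 = 1.094647.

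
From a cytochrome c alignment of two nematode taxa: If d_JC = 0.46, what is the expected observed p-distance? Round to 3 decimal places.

0.344

p = (3/4)(1 − e^(−4d/3)) = 0.75 × (1 − e^(-0.613333)) = 0.75 × (1 − 0.541543) = 0.343843.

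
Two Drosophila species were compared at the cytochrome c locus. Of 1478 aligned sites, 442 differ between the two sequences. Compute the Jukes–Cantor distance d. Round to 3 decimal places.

p = 442/1478 ≈ 0.299053.
d = −(3/4) ln(1 − 4p/3) = −0.75 ln(1 − 0.398737) = −0.75 ln(0.601263)
  = −0.75 × (-0.508723) = 0.381542 substitutions/site.

0.382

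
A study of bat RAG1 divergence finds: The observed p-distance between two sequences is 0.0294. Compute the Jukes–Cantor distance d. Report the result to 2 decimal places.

d = −(3/4) ln(1 − 4p/3) = −0.75 ln(1 − 0.0392) = −0.75 ln(0.9608)
  = −0.75 × (-0.039989) = 0.029992 substitutions/site.

0.03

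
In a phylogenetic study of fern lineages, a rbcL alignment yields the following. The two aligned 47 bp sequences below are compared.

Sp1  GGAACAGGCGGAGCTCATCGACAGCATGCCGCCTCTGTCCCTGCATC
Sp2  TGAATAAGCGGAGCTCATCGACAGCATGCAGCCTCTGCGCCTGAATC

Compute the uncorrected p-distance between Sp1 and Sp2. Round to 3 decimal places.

The sequences differ at 7 of 47 positions (sites 1, 5, 7, 30, 38, 39, 44).
p = 7/47 = 0.148936… ≈ 0.149 (to 3 d.p.).

0.149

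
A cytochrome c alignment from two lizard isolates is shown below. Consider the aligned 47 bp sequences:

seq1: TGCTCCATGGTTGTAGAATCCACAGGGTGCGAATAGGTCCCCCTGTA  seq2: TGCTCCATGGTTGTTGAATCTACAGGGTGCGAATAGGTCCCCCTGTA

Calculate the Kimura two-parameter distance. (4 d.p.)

Of 47 sites, 1 differences are transitions and 1 are transversions, so P = 1/47 ≈ 0.021277 and Q = 1/47 ≈ 0.021277.
Under the Kimura two-parameter model, d = −½ ln(1 − 2P − Q) − ¼ ln(1 − 2Q).
1 − 2P − Q = 0.936169, giving −½ ln(0.936169) = 0.032980.
1 − 2Q = 0.957446, giving −¼ ln(0.957446) = 0.010871.
d = 0.032980 + 0.010871 = 0.043851.

0.0439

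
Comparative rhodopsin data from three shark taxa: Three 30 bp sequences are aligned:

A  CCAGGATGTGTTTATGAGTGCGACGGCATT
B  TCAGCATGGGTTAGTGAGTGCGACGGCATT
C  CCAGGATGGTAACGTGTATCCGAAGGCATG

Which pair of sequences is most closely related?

A–B: 5/30 differ, p = 0.167, d = 0.188.
A–C: 11/30 differ, p = 0.367, d = 0.503.
B–C: 11/30 differ, p = 0.367, d = 0.503.
The smallest distance is between A and B.

A and B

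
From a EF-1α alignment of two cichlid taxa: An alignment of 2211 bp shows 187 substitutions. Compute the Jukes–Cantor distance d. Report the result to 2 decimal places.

0.09

p = 187/2211 ≈ 0.084577.
d = −(3/4) ln(1 − 4p/3) = −0.75 ln(1 − 0.112769) = −0.75 ln(0.887231)
  = −0.75 × (-0.119650) = 0.089738 substitutions/site.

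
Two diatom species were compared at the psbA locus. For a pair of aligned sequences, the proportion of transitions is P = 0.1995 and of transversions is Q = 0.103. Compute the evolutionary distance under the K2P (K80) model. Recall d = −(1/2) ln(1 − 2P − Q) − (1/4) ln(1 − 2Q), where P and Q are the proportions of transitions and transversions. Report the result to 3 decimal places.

Under the Kimura two-parameter model, d = −½ ln(1 − 2P − Q) − ¼ ln(1 − 2Q).
1 − 2P − Q = 0.498, giving −½ ln(0.498) = 0.348578.
1 − 2Q = 0.794, giving −¼ ln(0.794) = 0.057668.
d = 0.348578 + 0.057668 = 0.406246.

0.406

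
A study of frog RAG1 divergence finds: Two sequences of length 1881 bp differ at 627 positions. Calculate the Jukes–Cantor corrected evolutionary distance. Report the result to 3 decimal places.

0.441

p = 627/1881 ≈ 0.333333.
d = −(3/4) ln(1 − 4p/3) = −0.75 ln(1 − 0.444444) = −0.75 ln(0.555556)
  = −0.75 × (-0.587786) = 0.440840 substitutions/site.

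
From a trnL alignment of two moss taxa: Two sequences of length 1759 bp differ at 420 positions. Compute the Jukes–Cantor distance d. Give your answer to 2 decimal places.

p = 420/1759 ≈ 0.238772.
d = −(3/4) ln(1 − 4p/3) = −0.75 ln(1 − 0.318363) = −0.75 ln(0.681637)
  = −0.75 × (-0.383258) = 0.287444 substitutions/site.

0.29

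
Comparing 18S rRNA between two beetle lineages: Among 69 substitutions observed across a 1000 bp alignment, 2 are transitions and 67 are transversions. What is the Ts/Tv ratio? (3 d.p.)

R = 2/67 = 0.029850… ≈ 0.030 (to 3 d.p.).

0.030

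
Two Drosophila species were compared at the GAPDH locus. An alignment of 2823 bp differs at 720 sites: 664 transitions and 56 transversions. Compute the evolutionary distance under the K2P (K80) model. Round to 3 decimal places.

P = 664/2823 ≈ 0.235211 and Q = 56/2823 ≈ 0.019837.
Under the Kimura two-parameter model, d = −½ ln(1 − 2P − Q) − ¼ ln(1 − 2Q).
1 − 2P − Q = 0.509741, giving −½ ln(0.509741) = 0.336926.
1 − 2Q = 0.960326, giving −¼ ln(0.960326) = 0.010121.
d = 0.336926 + 0.010121 = 0.347047.

0.347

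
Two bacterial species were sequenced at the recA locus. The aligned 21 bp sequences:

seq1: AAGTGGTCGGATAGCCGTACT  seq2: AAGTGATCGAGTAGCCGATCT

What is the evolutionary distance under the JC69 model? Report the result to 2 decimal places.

0.29

The sequences differ at 5 of 21 sites (6, 10, 11, 18, 19), so p = 5/21 ≈ 0.238095.
d = −(3/4) ln(1 − 4p/3) = −0.75 ln(1 − 0.31746) = −0.75 ln(0.68254)
  = −0.75 × (-0.381934) = 0.286451 substitutions/site.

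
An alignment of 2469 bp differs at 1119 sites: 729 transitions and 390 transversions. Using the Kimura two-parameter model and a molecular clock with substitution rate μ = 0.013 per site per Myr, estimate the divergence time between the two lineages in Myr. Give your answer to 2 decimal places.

P = 729/2469 ≈ 0.295261 and Q = 390/2469 ≈ 0.157959.
Under the Kimura two-parameter model, d = −½ ln(1 − 2P − Q) − ¼ ln(1 − 2Q).
1 − 2P − Q = 0.251519, giving −½ ln(0.251519) = 0.690118.
1 − 2Q = 0.684082, giving −¼ ln(0.684082) = 0.094919.
d = 0.690118 + 0.094919 = 0.785037.
Under a molecular clock d = 2μt, so t = d/(2μ) = 0.785037 / (2 × 0.013) = 30.19 Myr.

30.19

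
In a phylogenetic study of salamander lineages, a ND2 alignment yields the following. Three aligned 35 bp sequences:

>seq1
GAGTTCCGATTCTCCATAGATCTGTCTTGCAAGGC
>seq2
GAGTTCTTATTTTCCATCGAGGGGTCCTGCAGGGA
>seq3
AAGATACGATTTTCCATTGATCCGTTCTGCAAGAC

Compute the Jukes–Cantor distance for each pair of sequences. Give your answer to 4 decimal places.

seq1–seq2: 10/35 sites differ → p ≈ 0.285714, d = −0.75 ln(1 − 0.380952) = 0.359679 ≈ 0.3597.
seq1–seq3: 9/35 sites differ → p ≈ 0.257143, d = −0.75 ln(1 − 0.342857) = 0.314890 ≈ 0.3149.
seq2–seq3: 13/35 sites differ → p ≈ 0.371429, d = −0.75 ln(1 − 0.495239) = 0.512753 ≈ 0.5128.

d(seq1,seq2) = 0.3597, d(seq1,seq3) = 0.3149, d(seq2,seq3) = 0.5128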